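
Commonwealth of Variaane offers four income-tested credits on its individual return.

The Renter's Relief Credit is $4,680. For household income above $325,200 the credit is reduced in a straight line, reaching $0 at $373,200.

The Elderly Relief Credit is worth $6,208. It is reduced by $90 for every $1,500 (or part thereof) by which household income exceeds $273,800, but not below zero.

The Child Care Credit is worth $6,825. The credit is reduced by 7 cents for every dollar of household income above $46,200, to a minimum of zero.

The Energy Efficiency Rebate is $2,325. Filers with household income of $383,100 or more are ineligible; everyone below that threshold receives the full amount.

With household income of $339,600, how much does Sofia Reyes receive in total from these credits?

Renter's Relief Credit: $339,600 is $14,400 into a $48,000 phase-out range, leaving 33,600/48,000 of the credit: $4,680 × 33,600/48,000 = $3,276.
Elderly Relief Credit: income exceeds $273,800 by $65,800, which is 44 full-or-partial $1,500 increments; reduction = 44 × $90 = $3,960, leaving $2,248.
Child Care Credit: 7% of the $293,400 excess over $46,200 is $20,538 ≥ base, so the credit is $0.
Energy Efficiency Rebate: $339,600 is below the $383,100 cutoff, so the full $2,325 applies.
Total: $3,276 + $2,248 + $0 + $2,325 = $7,849.

$7,849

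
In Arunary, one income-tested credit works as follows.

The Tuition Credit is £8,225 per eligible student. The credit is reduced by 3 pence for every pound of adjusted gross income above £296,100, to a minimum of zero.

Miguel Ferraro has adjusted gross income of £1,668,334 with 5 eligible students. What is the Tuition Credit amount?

Tuition Credit: base = 5 × £8,225 = £41,125. 3% of the £1,372,234 excess over £296,100 is £41,167.02 ≥ base, so the credit is £0.

£0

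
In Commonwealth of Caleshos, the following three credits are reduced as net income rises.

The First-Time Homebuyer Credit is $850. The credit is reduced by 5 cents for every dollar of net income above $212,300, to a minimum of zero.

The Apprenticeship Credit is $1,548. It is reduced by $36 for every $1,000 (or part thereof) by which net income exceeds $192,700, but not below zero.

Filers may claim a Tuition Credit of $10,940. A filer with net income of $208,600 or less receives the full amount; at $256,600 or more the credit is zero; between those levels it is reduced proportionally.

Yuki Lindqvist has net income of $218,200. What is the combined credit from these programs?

First-Time Homebuyer Credit: 5% of the $5,900 excess over $212,300 is $295; credit = $850 − $295 = $555.
Apprenticeship Credit: income exceeds $192,700 by $25,500, which is 26 full-or-partial $1,000 increments; reduction = 26 × $36 = $936, leaving $612.
Tuition Credit: $218,200 is $9,600 into a $48,000 phase-out range, leaving 38,400/48,000 of the credit: $10,940 × 38,400/48,000 = $8,752.
Total: $555 + $612 + $8,752 = $9,919.

$9,919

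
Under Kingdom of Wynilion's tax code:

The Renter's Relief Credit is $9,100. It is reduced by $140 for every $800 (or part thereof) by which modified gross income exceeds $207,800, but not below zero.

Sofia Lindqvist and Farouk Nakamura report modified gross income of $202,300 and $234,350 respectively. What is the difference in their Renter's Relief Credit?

$4,760

Sofia ($202,300): Renter's Relief Credit: $202,300 is at or below the $207,800 threshold, so the full $9,100 applies.
Farouk ($234,350): Renter's Relief Credit: income exceeds $207,800 by $26,550, which is 34 full-or-partial $800 increments; reduction = 34 × $140 = $4,760, leaving $4,340.
Difference: |$9,100 − $4,340| = $4,760.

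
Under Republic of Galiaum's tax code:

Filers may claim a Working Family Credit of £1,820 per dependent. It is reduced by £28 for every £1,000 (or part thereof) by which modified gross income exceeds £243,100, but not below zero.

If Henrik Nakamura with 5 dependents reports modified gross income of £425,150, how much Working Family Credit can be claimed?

Working Family Credit: base = 5 × £1,820 = £9,100. income exceeds £243,100 by £182,050, which is 183 full-or-partial £1,000 increments; reduction = 183 × £28 = £5,124, leaving £3,976.

£3,976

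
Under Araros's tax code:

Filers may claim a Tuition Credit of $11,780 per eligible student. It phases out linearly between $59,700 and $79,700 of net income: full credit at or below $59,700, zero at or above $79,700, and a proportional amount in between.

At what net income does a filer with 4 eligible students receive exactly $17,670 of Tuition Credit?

$72,200

Full credit = 4 × $11,780 = $47,120.
$17,670 is 17,670/47,120 of the full $47,120, so 29,450/47,120 of the $20,000 range has been used: income = $59,700 + $20,000 × 29,450/47,120 = $72,200.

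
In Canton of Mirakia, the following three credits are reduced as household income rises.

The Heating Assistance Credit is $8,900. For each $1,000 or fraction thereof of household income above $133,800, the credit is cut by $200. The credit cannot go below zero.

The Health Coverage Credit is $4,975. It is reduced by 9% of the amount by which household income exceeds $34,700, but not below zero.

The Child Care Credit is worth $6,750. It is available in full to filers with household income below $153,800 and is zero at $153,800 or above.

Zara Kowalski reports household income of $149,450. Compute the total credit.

$12,450

Heating Assistance Credit: income exceeds $133,800 by $15,650, which is 16 full-or-partial $1,000 increments; reduction = 16 × $200 = $3,200, leaving $5,700.
Health Coverage Credit: 9% of the $114,750 excess over $34,700 is $10,327.50 ≥ base, so the credit is $0.
Child Care Credit: $149,450 is below the $153,800 cutoff, so the full $6,750 applies.
Total: $5,700 + $0 + $6,750 = $12,450.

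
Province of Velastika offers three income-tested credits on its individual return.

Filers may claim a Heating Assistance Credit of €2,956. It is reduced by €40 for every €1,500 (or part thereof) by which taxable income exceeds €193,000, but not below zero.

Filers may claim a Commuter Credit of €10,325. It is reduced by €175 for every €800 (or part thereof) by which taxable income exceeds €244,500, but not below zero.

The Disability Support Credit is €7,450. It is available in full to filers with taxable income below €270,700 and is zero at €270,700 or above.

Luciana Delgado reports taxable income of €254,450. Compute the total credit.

€16,816

Heating Assistance Credit: income exceeds €193,000 by €61,450, which is 41 full-or-partial €1,500 increments; reduction = 41 × €40 = €1,640, leaving €1,316.
Commuter Credit: income exceeds €244,500 by €9,950, which is 13 full-or-partial €800 increments; reduction = 13 × €175 = €2,275, leaving €8,050.
Disability Support Credit: €254,450 is below the €270,700 cutoff, so the full €7,450 applies.
Total: €1,316 + €8,050 + €7,450 = €16,816.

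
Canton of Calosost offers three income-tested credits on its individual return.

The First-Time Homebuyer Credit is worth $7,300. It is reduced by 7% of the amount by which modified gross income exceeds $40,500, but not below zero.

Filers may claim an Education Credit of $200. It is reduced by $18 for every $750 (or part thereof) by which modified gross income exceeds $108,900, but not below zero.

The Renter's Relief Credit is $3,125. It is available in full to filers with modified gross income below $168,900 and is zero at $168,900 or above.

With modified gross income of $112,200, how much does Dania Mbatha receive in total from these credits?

First-Time Homebuyer Credit: 7% of the $71,700 excess over $40,500 is $5,019; credit = $7,300 − $5,019 = $2,281.
Education Credit: income exceeds $108,900 by $3,300, which is 5 full-or-partial $750 increments; reduction = 5 × $18 = $90, leaving $110.
Renter's Relief Credit: $112,200 is below the $168,900 cutoff, so the full $3,125 applies.
Total: $2,281 + $110 + $3,125 = $5,516.

$5,516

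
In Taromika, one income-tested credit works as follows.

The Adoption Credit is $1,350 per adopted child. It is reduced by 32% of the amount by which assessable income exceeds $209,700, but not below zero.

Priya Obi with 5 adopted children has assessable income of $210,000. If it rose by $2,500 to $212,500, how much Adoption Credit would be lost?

At $210,000 — base = 5 × $1,350 = $6,750. 32% of the $300 excess over $209,700 is $96; credit = $6,750 − $96 = $6,654.
At $212,500 — base = 5 × $1,350 = $6,750. 32% of the $2,800 excess over $209,700 is $896; credit = $6,750 − $896 = $5,854.
Lost: $6,654 − $5,854 = $800.

$800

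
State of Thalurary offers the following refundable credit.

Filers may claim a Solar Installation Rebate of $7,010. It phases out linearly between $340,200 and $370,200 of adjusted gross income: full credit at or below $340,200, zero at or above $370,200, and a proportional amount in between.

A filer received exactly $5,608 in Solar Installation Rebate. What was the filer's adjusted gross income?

$5,608 is 5,608/7,010 of the full $7,010, so 1,402/7,010 of the $30,000 range has been used: income = $340,200 + $30,000 × 1,402/7,010 = $346,200.

$346,200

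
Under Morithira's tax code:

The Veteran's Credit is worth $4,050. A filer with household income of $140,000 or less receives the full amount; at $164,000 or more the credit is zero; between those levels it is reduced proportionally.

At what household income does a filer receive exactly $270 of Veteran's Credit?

$270 is 270/4,050 of the full $4,050, so 3,780/4,050 of the $24,000 range has been used: income = $140,000 + $24,000 × 3,780/4,050 = $162,400.

$162,400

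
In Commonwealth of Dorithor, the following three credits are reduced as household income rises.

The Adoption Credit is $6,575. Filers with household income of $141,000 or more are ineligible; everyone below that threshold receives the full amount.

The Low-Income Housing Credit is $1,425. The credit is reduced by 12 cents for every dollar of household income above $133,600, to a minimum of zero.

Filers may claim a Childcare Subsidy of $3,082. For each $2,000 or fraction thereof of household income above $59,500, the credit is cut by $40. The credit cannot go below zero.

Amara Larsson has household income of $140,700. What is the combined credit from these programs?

$8,590

Adoption Credit: $140,700 is below the $141,000 cutoff, so the full $6,575 applies.
Low-Income Housing Credit: 12% of the $7,100 excess over $133,600 is $852; credit = $1,425 − $852 = $573.
Childcare Subsidy: income exceeds $59,500 by $81,200, which is 41 full-or-partial $2,000 increments; reduction = 41 × $40 = $1,640, leaving $1,442.
Total: $6,575 + $573 + $1,442 = $8,590.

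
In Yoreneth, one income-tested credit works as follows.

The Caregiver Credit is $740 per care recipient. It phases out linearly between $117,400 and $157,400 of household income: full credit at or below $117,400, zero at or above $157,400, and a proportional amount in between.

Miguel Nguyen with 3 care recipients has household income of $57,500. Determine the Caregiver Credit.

Caregiver Credit: base = 3 × $740 = $2,220. $57,500 is at or below the $117,400 threshold, so the full $2,220 applies.

$2,220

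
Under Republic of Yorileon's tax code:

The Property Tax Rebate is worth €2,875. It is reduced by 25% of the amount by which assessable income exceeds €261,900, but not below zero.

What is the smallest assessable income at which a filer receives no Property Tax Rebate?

€273,400

The credit falls by 25% of each euro above €261,900, so it reaches zero when the excess is €2,875 / 25% = €11,500: income = €261,900 + €11,500 = €273,400.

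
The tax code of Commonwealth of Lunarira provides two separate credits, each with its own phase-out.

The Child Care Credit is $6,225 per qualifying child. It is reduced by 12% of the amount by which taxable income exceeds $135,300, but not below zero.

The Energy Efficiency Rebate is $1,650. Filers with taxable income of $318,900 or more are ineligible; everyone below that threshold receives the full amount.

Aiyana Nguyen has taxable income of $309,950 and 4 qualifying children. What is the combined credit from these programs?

Child Care Credit: base = 4 × $6,225 = $24,900. 12% of the $174,650 excess over $135,300 is $20,958; credit = $24,900 − $20,958 = $3,942.
Energy Efficiency Rebate: $309,950 is below the $318,900 cutoff, so the full $1,650 applies.
Total: $3,942 + $1,650 = $5,592.

$5,592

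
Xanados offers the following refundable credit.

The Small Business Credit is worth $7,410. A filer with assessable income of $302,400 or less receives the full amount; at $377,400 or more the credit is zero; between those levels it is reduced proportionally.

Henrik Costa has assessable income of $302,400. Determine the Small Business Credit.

$7,410

Small Business Credit: $302,400 is at or below the $302,400 threshold, so the full $7,410 applies.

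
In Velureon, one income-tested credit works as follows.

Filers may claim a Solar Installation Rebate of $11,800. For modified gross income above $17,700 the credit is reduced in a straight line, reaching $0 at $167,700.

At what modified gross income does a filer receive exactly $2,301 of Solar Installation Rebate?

$138,450

$2,301 is 2,301/11,800 of the full $11,800, so 9,499/11,800 of the $150,000 range has been used: income = $17,700 + $150,000 × 9,499/11,800 = $138,450.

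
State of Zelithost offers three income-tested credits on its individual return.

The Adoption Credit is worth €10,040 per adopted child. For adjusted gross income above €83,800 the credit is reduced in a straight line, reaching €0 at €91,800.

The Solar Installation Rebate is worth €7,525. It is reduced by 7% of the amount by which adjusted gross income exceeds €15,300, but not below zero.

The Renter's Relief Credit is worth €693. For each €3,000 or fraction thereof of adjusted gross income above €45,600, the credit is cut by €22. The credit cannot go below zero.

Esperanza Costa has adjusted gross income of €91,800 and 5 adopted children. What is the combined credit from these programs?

Adoption Credit: base = 5 × €10,040 = €50,200. €91,800 is at or above €91,800, so the credit is €0.
Solar Installation Rebate: 7% of the €76,500 excess over €15,300 is €5,355; credit = €7,525 − €5,355 = €2,170.
Renter's Relief Credit: income exceeds €45,600 by €46,200, which is 16 full-or-partial €3,000 increments; reduction = 16 × €22 = €352, leaving €341.
Total: €0 + €2,170 + €341 = €2,511.

€2,511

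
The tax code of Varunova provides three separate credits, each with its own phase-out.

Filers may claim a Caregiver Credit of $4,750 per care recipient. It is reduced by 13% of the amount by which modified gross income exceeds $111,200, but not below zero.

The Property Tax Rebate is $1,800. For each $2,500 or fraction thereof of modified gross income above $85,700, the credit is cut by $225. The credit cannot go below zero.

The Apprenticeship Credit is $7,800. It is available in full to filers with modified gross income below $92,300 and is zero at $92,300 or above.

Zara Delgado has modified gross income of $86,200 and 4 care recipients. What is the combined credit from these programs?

Caregiver Credit: base = 4 × $4,750 = $19,000. $86,200 is at or below the $111,200 threshold, so the full $19,000 applies.
Property Tax Rebate: income exceeds $85,700 by $500, which is 1 full-or-partial $2,500 increment; reduction = 1 × $225 = $225, leaving $1,575.
Apprenticeship Credit: $86,200 is below the $92,300 cutoff, so the full $7,800 applies.
Total: $19,000 + $1,575 + $7,800 = $28,375.

$28,375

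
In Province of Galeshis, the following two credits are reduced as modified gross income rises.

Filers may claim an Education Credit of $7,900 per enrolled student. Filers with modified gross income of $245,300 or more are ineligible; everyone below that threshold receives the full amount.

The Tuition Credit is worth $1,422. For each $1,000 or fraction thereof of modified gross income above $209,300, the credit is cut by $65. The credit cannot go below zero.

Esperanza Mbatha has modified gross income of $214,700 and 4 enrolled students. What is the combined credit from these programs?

$32,632

Education Credit: base = 4 × $7,900 = $31,600. $214,700 is below the $245,300 cutoff, so the full $31,600 applies.
Tuition Credit: income exceeds $209,300 by $5,400, which is 6 full-or-partial $1,000 increments; reduction = 6 × $65 = $390, leaving $1,032.
Total: $31,600 + $1,032 = $32,632.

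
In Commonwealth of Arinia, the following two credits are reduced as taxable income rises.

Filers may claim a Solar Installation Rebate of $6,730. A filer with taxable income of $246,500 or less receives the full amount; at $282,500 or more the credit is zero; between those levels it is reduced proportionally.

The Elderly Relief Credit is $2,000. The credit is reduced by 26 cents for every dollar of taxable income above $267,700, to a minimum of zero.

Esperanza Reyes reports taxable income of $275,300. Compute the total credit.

$1,370

Solar Installation Rebate: $275,300 is $28,800 into a $36,000 phase-out range, leaving 7,200/36,000 of the credit: $6,730 × 7,200/36,000 = $1,346.
Elderly Relief Credit: 26% of the $7,600 excess over $267,700 is $1,976; credit = $2,000 − $1,976 = $24.
Total: $1,346 + $24 = $1,370.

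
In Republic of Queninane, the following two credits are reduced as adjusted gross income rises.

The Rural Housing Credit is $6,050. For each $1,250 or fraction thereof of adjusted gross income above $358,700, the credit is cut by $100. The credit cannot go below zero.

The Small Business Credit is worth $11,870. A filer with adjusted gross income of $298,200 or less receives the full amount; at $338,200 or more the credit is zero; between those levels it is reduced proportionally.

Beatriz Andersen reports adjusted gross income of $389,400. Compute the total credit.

$3,550

Rural Housing Credit: income exceeds $358,700 by $30,700, which is 25 full-or-partial $1,250 increments; reduction = 25 × $100 = $2,500, leaving $3,550.
Small Business Credit: $389,400 is at or above $338,200, so the credit is $0.
Total: $3,550 + $0 = $3,550.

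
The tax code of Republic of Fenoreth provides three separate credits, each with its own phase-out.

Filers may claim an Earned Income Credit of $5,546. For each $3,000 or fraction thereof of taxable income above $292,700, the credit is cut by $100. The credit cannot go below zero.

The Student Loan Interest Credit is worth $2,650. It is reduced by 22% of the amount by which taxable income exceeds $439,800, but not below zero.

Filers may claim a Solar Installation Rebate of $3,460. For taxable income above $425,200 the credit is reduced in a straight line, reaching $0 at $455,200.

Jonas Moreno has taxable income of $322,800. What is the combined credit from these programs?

Earned Income Credit: income exceeds $292,700 by $30,100, which is 11 full-or-partial $3,000 increments; reduction = 11 × $100 = $1,100, leaving $4,446.
Student Loan Interest Credit: $322,800 is at or below the $439,800 threshold, so the full $2,650 applies.
Solar Installation Rebate: $322,800 is at or below the $425,200 threshold, so the full $3,460 applies.
Total: $4,446 + $2,650 + $3,460 = $10,556.

$10,556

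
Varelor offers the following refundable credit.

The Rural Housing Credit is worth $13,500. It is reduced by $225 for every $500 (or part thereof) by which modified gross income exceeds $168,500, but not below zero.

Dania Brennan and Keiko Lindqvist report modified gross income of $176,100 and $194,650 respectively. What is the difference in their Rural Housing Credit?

Dania ($176,100): Rural Housing Credit: income exceeds $168,500 by $7,600, which is 16 full-or-partial $500 increments; reduction = 16 × $225 = $3,600, leaving $9,900.
Keiko ($194,650): Rural Housing Credit: income exceeds $168,500 by $26,150, which is 53 full-or-partial $500 increments; reduction = 53 × $225 = $11,925, leaving $1,575.
Difference: |$9,900 − $1,575| = $8,325.

$8,325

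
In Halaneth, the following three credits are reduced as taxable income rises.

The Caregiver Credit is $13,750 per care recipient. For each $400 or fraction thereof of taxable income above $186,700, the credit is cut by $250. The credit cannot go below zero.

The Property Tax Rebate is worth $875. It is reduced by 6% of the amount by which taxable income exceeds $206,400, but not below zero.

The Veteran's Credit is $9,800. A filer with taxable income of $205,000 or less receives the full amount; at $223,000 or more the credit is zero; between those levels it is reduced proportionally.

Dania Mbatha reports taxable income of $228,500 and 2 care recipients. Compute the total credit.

Caregiver Credit: base = 2 × $13,750 = $27,500. income exceeds $186,700 by $41,800, which is 105 full-or-partial $400 increments; reduction = 105 × $250 = $26,250, leaving $1,250.
Property Tax Rebate: 6% of the $22,100 excess over $206,400 is $1,326 ≥ base, so the credit is $0.
Veteran's Credit: $228,500 is at or above $223,000, so the credit is $0.
Total: $1,250 + $0 + $0 = $1,250.

$1,250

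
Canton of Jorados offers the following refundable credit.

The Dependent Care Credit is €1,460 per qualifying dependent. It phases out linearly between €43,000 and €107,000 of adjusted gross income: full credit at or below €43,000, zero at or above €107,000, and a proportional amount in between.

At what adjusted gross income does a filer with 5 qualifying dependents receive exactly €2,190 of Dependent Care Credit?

€87,800

Full credit = 5 × €1,460 = €7,300.
€2,190 is 2,190/7,300 of the full €7,300, so 5,110/7,300 of the €64,000 range has been used: income = €43,000 + €64,000 × 5,110/7,300 = €87,800.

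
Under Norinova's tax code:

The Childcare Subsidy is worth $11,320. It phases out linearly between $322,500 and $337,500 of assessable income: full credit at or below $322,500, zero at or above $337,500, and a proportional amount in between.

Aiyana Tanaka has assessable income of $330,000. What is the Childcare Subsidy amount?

Childcare Subsidy: $330,000 is $7,500 into a $15,000 phase-out range, leaving 7,500/15,000 of the credit: $11,320 × 7,500/15,000 = $5,660.

$5,660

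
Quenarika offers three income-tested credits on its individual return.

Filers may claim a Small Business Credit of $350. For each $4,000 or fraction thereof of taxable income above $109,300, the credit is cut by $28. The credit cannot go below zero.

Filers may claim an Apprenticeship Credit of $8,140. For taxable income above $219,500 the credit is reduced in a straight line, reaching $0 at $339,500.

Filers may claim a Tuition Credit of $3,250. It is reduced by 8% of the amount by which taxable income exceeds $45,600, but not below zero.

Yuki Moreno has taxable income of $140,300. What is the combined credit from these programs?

$8,266

Small Business Credit: income exceeds $109,300 by $31,000, which is 8 full-or-partial $4,000 increments; reduction = 8 × $28 = $224, leaving $126.
Apprenticeship Credit: $140,300 is at or below the $219,500 threshold, so the full $8,140 applies.
Tuition Credit: 8% of the $94,700 excess over $45,600 is $7,576 ≥ base, so the credit is $0.
Total: $126 + $8,140 + $0 = $8,266.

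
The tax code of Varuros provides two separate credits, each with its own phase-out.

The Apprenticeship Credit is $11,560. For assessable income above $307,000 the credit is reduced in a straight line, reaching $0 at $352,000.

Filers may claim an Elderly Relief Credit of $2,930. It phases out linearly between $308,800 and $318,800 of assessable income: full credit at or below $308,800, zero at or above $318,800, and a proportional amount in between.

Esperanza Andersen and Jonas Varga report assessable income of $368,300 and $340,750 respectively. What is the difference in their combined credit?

Esperanza ($368,300): Apprenticeship Credit: $368,300 is at or above $352,000, so the credit is $0. Elderly Relief Credit: $368,300 is at or above $318,800, so the credit is $0. total $0 + $0 = $0
Jonas ($340,750): Apprenticeship Credit: $340,750 is $33,750 into a $45,000 phase-out range, leaving 11,250/45,000 of the credit: $11,560 × 11,250/45,000 = $2,890. Elderly Relief Credit: $340,750 is at or above $318,800, so the credit is $0. total $2,890 + $0 = $2,890
Difference: |$0 − $2,890| = $2,890.

$2,890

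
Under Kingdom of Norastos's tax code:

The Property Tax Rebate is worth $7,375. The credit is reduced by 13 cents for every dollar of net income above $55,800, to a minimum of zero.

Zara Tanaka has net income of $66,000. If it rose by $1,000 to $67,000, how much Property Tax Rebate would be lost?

$130

At $66,000 — 13% of the $10,200 excess over $55,800 is $1,326; credit = $7,375 − $1,326 = $6,049.
At $67,000 — 13% of the $11,200 excess over $55,800 is $1,456; credit = $7,375 − $1,456 = $5,919.
Lost: $6,049 − $5,919 = $130.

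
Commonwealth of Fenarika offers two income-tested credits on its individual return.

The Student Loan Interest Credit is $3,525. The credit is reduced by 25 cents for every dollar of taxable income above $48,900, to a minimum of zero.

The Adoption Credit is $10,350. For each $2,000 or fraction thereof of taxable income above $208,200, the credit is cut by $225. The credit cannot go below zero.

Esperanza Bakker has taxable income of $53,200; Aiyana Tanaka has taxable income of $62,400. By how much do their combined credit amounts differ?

Esperanza ($53,200): Student Loan Interest Credit: 25% of the $4,300 excess over $48,900 is $1,075; credit = $3,525 − $1,075 = $2,450. Adoption Credit: $53,200 is at or below the $208,200 threshold, so the full $10,350 applies. total $2,450 + $10,350 = $12,800
Aiyana ($62,400): Student Loan Interest Credit: 25% of the $13,500 excess over $48,900 is $3,375; credit = $3,525 − $3,375 = $150. Adoption Credit: $62,400 is at or below the $208,200 threshold, so the full $10,350 applies. total $150 + $10,350 = $10,500
Difference: |$12,800 − $10,500| = $2,300.

$2,300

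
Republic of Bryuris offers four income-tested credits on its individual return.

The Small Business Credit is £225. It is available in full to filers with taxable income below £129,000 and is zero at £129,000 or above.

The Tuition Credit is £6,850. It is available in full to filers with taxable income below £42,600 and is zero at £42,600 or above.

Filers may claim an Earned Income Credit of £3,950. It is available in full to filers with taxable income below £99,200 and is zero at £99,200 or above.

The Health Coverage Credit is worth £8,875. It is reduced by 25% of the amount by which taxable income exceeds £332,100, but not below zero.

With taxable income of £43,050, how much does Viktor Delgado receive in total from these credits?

£13,050

Small Business Credit: £43,050 is below the £129,000 cutoff, so the full £225 applies.
Tuition Credit: £43,050 meets or exceeds the £42,600 cutoff, so the credit is £0.
Earned Income Credit: £43,050 is below the £99,200 cutoff, so the full £3,950 applies.
Health Coverage Credit: £43,050 is at or below the £332,100 threshold, so the full £8,875 applies.
Total: £225 + £0 + £3,950 + £8,875 = £13,050.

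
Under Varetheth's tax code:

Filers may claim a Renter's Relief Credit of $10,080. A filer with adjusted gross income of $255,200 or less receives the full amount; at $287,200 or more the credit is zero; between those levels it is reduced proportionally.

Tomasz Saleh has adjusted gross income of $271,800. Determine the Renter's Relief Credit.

Renter's Relief Credit: $271,800 is $16,600 into a $32,000 phase-out range, leaving 15,400/32,000 of the credit: $10,080 × 15,400/32,000 = $4,851.

$4,851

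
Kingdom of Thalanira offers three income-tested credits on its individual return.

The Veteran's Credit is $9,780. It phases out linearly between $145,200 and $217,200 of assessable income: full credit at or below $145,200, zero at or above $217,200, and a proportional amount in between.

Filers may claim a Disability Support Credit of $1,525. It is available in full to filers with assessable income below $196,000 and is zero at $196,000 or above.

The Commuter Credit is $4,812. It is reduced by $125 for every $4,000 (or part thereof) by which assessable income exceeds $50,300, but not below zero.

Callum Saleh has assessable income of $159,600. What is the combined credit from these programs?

Veteran's Credit: $159,600 is $14,400 into a $72,000 phase-out range, leaving 57,600/72,000 of the credit: $9,780 × 57,600/72,000 = $7,824.
Disability Support Credit: $159,600 is below the $196,000 cutoff, so the full $1,525 applies.
Commuter Credit: income exceeds $50,300 by $109,300, which is 28 full-or-partial $4,000 increments; reduction = 28 × $125 = $3,500, leaving $1,312.
Total: $7,824 + $1,525 + $1,312 = $10,661.

$10,661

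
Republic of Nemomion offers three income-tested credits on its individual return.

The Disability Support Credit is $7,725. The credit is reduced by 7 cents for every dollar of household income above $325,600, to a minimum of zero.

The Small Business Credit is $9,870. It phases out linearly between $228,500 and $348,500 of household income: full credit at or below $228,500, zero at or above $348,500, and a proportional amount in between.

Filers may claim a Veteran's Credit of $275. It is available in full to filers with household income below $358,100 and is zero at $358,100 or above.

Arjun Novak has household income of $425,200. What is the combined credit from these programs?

Disability Support Credit: 7% of the $99,600 excess over $325,600 is $6,972; credit = $7,725 − $6,972 = $753.
Small Business Credit: $425,200 is at or above $348,500, so the credit is $0.
Veteran's Credit: $425,200 meets or exceeds the $358,100 cutoff, so the credit is $0.
Total: $753 + $0 + $0 = $753.

$753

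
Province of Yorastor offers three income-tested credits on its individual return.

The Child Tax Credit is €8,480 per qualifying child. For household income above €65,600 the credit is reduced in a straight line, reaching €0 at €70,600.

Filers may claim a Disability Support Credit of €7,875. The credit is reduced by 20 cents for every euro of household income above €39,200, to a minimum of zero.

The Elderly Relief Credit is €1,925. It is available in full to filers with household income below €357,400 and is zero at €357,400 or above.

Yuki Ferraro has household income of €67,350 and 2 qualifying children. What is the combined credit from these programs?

€15,194

Child Tax Credit: base = 2 × €8,480 = €16,960. €67,350 is €1,750 into a €5,000 phase-out range, leaving 3,250/5,000 of the credit: €16,960 × 3,250/5,000 = €11,024.
Disability Support Credit: 20% of the €28,150 excess over €39,200 is €5,630; credit = €7,875 − €5,630 = €2,245.
Elderly Relief Credit: €67,350 is below the €357,400 cutoff, so the full €1,925 applies.
Total: €11,024 + €2,245 + €1,925 = €15,194.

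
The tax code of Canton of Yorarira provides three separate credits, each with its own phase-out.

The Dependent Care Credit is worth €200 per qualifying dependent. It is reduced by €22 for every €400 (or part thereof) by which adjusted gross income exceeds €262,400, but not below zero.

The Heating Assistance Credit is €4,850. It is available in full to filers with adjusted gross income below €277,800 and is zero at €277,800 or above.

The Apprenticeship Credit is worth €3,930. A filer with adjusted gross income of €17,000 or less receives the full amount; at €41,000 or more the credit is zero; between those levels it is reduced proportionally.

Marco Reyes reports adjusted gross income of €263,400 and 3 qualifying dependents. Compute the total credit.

€5,384

Dependent Care Credit: base = 3 × €200 = €600. income exceeds €262,400 by €1,000, which is 3 full-or-partial €400 increments; reduction = 3 × €22 = €66, leaving €534.
Heating Assistance Credit: €263,400 is below the €277,800 cutoff, so the full €4,850 applies.
Apprenticeship Credit: €263,400 is at or above €41,000, so the credit is €0.
Total: €534 + €4,850 + €0 = €5,384.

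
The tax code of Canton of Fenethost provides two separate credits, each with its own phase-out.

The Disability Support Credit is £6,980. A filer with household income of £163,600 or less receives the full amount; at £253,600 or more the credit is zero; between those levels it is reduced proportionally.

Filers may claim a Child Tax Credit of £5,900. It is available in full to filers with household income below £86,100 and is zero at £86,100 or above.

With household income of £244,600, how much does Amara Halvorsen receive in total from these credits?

Disability Support Credit: £244,600 is £81,000 into a £90,000 phase-out range, leaving 9,000/90,000 of the credit: £6,980 × 9,000/90,000 = £698.
Child Tax Credit: £244,600 meets or exceeds the £86,100 cutoff, so the credit is £0.
Total: £698 + £0 = £698.

£698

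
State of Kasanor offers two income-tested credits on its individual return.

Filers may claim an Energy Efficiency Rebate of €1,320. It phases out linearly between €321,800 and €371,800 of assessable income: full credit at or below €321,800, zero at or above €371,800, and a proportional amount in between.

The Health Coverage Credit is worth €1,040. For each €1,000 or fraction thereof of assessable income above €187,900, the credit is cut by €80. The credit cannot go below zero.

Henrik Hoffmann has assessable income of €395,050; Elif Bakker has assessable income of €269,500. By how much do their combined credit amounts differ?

Henrik (€395,050): Energy Efficiency Rebate: €395,050 is at or above €371,800, so the credit is €0. Health Coverage Credit: income exceeds €187,900 by €207,150 → 208 increments × €80 = €16,640 ≥ base, so the credit is €0. total €0 + €0 = €0
Elif (€269,500): Energy Efficiency Rebate: €269,500 is at or below the €321,800 threshold, so the full €1,320 applies. Health Coverage Credit: income exceeds €187,900 by €81,600 → 82 increments × €80 = €6,560 ≥ base, so the credit is €0. total €1,320 + €0 = €1,320
Difference: |€0 − €1,320| = €1,320.

€1,320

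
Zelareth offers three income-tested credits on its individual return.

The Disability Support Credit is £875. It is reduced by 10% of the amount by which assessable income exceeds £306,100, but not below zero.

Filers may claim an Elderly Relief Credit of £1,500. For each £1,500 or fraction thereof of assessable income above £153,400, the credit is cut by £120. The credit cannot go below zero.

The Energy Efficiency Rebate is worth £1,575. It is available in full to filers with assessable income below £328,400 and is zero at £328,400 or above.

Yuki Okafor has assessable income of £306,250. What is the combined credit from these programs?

Disability Support Credit: 10% of the £150 excess over £306,100 is £15; credit = £875 − £15 = £860.
Elderly Relief Credit: income exceeds £153,400 by £152,850 → 102 increments × £120 = £12,240 ≥ base, so the credit is £0.
Energy Efficiency Rebate: £306,250 is below the £328,400 cutoff, so the full £1,575 applies.
Total: £860 + £0 + £1,575 = £2,435.

£2,435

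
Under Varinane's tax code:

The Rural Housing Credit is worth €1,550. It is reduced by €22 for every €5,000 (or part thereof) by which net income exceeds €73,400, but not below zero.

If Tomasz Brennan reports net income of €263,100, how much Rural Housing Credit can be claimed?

Rural Housing Credit: income exceeds €73,400 by €189,700, which is 38 full-or-partial €5,000 increments; reduction = 38 × €22 = €836, leaving €714.

€714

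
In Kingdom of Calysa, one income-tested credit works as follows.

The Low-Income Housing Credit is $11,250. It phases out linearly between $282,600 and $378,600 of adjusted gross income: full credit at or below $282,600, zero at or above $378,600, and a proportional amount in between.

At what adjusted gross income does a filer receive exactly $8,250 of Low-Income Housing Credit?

$8,250 is 8,250/11,250 of the full $11,250, so 3,000/11,250 of the $96,000 range has been used: income = $282,600 + $96,000 × 3,000/11,250 = $308,200.

$308,200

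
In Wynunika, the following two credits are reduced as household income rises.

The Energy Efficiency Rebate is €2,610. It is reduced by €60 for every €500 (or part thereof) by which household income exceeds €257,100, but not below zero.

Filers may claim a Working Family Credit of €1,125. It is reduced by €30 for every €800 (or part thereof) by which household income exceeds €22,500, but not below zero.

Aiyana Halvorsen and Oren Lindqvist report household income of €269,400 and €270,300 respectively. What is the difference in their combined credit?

Aiyana (€269,400): Energy Efficiency Rebate: income exceeds €257,100 by €12,300, which is 25 full-or-partial €500 increments; reduction = 25 × €60 = €1,500, leaving €1,110. Working Family Credit: income exceeds €22,500 by €246,900 → 309 increments × €30 = €9,270 ≥ base, so the credit is €0. total €1,110 + €0 = €1,110
Oren (€270,300): Energy Efficiency Rebate: income exceeds €257,100 by €13,200, which is 27 full-or-partial €500 increments; reduction = 27 × €60 = €1,620, leaving €990. Working Family Credit: income exceeds €22,500 by €247,800 → 310 increments × €30 = €9,300 ≥ base, so the credit is €0. total €990 + €0 = €990
Difference: |€1,110 − €990| = €120.

€120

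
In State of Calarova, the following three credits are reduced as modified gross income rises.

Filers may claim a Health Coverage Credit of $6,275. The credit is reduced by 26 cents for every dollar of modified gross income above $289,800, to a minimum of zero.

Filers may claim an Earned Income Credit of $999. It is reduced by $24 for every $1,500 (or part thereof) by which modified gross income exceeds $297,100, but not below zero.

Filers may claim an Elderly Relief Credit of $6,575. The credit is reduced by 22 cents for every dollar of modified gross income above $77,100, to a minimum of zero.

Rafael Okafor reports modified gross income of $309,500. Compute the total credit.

Health Coverage Credit: 26% of the $19,700 excess over $289,800 is $5,122; credit = $6,275 − $5,122 = $1,153.
Earned Income Credit: income exceeds $297,100 by $12,400, which is 9 full-or-partial $1,500 increments; reduction = 9 × $24 = $216, leaving $783.
Elderly Relief Credit: 22% of the $232,400 excess over $77,100 is $51,128 ≥ base, so the credit is $0.
Total: $1,153 + $783 + $0 = $1,936.

$1,936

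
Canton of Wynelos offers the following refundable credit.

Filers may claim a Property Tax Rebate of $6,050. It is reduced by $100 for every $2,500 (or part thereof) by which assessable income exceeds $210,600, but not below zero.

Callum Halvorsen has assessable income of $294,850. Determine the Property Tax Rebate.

$2,650

Property Tax Rebate: income exceeds $210,600 by $84,250, which is 34 full-or-partial $2,500 increments; reduction = 34 × $100 = $3,400, leaving $2,650.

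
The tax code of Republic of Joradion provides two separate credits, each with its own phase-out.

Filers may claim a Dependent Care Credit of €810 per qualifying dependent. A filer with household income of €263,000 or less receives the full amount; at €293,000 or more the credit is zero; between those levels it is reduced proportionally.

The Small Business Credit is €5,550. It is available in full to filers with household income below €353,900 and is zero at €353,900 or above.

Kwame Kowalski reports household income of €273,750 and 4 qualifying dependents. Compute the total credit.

Dependent Care Credit: base = 4 × €810 = €3,240. €273,750 is €10,750 into a €30,000 phase-out range, leaving 19,250/30,000 of the credit: €3,240 × 19,250/30,000 = €2,079.
Small Business Credit: €273,750 is below the €353,900 cutoff, so the full €5,550 applies.
Total: €2,079 + €5,550 = €7,629.

€7,629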